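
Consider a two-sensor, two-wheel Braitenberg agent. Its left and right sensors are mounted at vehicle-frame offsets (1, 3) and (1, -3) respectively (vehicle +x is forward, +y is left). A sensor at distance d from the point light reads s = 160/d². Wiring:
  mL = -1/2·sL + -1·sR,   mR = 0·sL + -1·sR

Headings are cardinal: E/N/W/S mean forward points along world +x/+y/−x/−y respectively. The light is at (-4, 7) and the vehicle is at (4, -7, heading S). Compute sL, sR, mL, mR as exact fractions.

left sensor world pos  = (7, -8); dL² = 346
right sensor world pos = (1, -8); dR² = 250
sL = 160/346 = 80/173
sR = 160/250 = 16/25
mL = -1/2·sL + -1·sR = -3768/4325
mR = 0·sL + -1·sR = -16/25

80/173 16/25 -3768/4325 -16/25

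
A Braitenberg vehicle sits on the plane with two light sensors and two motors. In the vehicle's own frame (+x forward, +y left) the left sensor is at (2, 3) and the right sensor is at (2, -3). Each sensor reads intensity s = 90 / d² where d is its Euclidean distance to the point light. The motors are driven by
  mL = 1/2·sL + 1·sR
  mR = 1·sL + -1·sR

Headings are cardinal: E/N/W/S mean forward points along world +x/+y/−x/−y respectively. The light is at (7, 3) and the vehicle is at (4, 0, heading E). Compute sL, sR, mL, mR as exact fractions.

left sensor world pos  = (6, 3); dL² = 1
right sensor world pos = (6, -3); dR² = 37
sL = 90/1 = 90
sR = 90/37 = 90/37
mL = 1/2·sL + 1·sR = 1755/37
mR = 1·sL + -1·sR = 3240/37

90 90/37 1755/37 3240/37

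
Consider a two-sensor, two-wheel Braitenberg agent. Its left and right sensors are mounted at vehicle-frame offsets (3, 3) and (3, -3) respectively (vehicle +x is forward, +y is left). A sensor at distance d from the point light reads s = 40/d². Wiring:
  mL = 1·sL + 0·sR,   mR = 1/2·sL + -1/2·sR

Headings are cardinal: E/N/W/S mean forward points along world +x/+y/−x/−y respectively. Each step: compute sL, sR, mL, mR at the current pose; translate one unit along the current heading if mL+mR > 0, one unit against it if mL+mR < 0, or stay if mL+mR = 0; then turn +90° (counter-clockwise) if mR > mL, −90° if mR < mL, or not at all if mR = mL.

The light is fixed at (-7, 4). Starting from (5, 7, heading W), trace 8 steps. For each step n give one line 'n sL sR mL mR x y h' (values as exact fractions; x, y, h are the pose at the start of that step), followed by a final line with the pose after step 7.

n=0: pose=(5,7,W); sL=40/81, sR=40/117; mL=40/81, mR=80/1053; mL+mR=200/351 → advance +1; mR−mL=-440/1053 → turn -1·90°
n=1: pose=(4,7,N); sL=2/5, sR=5/29; mL=2/5, mR=33/290; mL+mR=149/290 → advance +1; mR−mL=-83/290 → turn -1·90°
n=2: pose=(4,8,E); sL=8/49, sR=40/197; mL=8/49, mR=-192/9653; mL+mR=1384/9653 → advance +1; mR−mL=-1768/9653 → turn -1·90°
n=3: pose=(5,8,S); sL=20/113, sR=20/41; mL=20/113, mR=-720/4633; mL+mR=100/4633 → advance +1; mR−mL=-1540/4633 → turn -1·90°
n=4: pose=(5,7,W); sL=40/81, sR=40/117; mL=40/81, mR=80/1053; mL+mR=200/351 → advance +1; mR−mL=-440/1053 → turn -1·90°
n=5: pose=(4,7,N); sL=2/5, sR=5/29; mL=2/5, mR=33/290; mL+mR=149/290 → advance +1; mR−mL=-83/290 → turn -1·90°
n=6: pose=(4,8,E); sL=8/49, sR=40/197; mL=8/49, mR=-192/9653; mL+mR=1384/9653 → advance +1; mR−mL=-1768/9653 → turn -1·90°
n=7: pose=(5,8,S); sL=20/113, sR=20/41; mL=20/113, mR=-720/4633; mL+mR=100/4633 → advance +1; mR−mL=-1540/4633 → turn -1·90°

0 40/81 40/117 40/81 80/1053 5 7 W
1 2/5 5/29 2/5 33/290 4 7 N
2 8/49 40/197 8/49 -192/9653 4 8 E
3 20/113 20/41 20/113 -720/4633 5 8 S
4 40/81 40/117 40/81 80/1053 5 7 W
5 2/5 5/29 2/5 33/290 4 7 N
6 8/49 40/197 8/49 -192/9653 4 8 E
7 20/113 20/41 20/113 -720/4633 5 8 S
final 5 7 W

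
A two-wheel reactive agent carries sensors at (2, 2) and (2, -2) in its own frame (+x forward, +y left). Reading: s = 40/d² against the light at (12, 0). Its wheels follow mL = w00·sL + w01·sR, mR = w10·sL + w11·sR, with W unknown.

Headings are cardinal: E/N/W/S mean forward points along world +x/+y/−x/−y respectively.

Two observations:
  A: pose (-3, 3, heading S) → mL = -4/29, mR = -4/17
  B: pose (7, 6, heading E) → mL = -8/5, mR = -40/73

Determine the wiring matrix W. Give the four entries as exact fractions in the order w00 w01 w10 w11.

obs A: pose=(-3,3,S) → sL=4/17, sR=4/29, mL=-4/29, mR=-4/17
obs B: pose=(7,6,E) → sL=40/73, sR=8/5, mL=-8/5, mR=-40/73
sensor matrix S = [[4/17, 4/29], [40/73, 8/5]]; det S = 54144/179945
solve [mL_A; mL_B] = S·[w00; w01] and [mR_A; mR_B] = S·[w10; w11]:
  w00 = 0, w01 = -1, w10 = -1, w11 = 0

0 -1 -1 0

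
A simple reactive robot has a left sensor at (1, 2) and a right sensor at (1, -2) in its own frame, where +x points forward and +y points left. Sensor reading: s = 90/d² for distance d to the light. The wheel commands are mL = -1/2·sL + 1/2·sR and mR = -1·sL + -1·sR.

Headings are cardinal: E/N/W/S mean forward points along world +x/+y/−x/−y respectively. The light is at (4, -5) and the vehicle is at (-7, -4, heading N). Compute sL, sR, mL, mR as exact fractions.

left sensor world pos  = (-9, -3); dL² = 173
right sensor world pos = (-5, -3); dR² = 85
sL = 90/173 = 90/173
sR = 90/85 = 18/17
mL = -1/2·sL + 1/2·sR = 792/2941
mR = -1·sL + -1·sR = -4644/2941

90/173 18/17 792/2941 -4644/2941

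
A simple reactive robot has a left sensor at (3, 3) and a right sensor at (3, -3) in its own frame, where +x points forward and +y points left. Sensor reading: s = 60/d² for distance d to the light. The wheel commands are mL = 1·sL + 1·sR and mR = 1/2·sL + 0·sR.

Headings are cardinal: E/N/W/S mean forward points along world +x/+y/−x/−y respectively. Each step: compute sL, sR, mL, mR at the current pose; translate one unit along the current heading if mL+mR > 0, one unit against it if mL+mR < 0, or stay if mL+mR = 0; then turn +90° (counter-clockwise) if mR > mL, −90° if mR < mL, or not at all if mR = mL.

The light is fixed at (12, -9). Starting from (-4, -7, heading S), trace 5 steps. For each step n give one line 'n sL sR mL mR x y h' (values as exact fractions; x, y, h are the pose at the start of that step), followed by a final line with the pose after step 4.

0 6/17 30/181 1596/3077 3/17 -4 -7 S
1 12/73 60/377 8904/27521 6/73 -4 -8 W
2 15/104 15/53 2355/5512 15/208 -5 -8 N
3 60/221 60/197 25080/43537 30/221 -5 -7 E
4 6/17 30/181 1596/3077 3/17 -4 -7 S
final -4 -8 W

n=0: pose=(-4,-7,S); sL=6/17, sR=30/181; mL=1596/3077, mR=3/17; mL+mR=2139/3077 → advance +1; mR−mL=-1053/3077 → turn -1·90°
n=1: pose=(-4,-8,W); sL=12/73, sR=60/377; mL=8904/27521, mR=6/73; mL+mR=11166/27521 → advance +1; mR−mL=-6642/27521 → turn -1·90°
n=2: pose=(-5,-8,N); sL=15/104, sR=15/53; mL=2355/5512, mR=15/208; mL+mR=5505/11024 → advance +1; mR−mL=-3915/11024 → turn -1·90°
n=3: pose=(-5,-7,E); sL=60/221, sR=60/197; mL=25080/43537, mR=30/221; mL+mR=30990/43537 → advance +1; mR−mL=-19170/43537 → turn -1·90°
n=4: pose=(-4,-7,S); sL=6/17, sR=30/181; mL=1596/3077, mR=3/17; mL+mR=2139/3077 → advance +1; mR−mL=-1053/3077 → turn -1·90°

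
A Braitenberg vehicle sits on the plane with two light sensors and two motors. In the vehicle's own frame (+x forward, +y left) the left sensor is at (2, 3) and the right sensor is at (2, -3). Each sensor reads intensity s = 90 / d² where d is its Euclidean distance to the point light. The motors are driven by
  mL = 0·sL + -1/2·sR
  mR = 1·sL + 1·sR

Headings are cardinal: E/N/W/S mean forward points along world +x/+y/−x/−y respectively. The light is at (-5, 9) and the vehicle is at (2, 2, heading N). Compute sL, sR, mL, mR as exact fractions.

90/41 18/25 -9/25 2988/1025

left sensor world pos  = (-1, 4); dL² = 41
right sensor world pos = (5, 4); dR² = 125
sL = 90/41 = 90/41
sR = 90/125 = 18/25
mL = 0·sL + -1/2·sR = -9/25
mR = 1·sL + 1·sR = 2988/1025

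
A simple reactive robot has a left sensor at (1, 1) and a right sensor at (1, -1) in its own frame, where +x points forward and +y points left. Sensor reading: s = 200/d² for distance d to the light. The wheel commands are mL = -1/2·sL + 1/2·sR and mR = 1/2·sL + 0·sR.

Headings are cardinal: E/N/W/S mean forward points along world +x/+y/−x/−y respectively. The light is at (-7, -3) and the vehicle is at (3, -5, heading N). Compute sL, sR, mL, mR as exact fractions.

100/41 100/61 -1000/2501 50/41

left sensor world pos  = (2, -4); dL² = 82
right sensor world pos = (4, -4); dR² = 122
sL = 200/82 = 100/41
sR = 200/122 = 100/61
mL = -1/2·sL + 1/2·sR = -1000/2501
mR = 1/2·sL + 0·sR = 50/41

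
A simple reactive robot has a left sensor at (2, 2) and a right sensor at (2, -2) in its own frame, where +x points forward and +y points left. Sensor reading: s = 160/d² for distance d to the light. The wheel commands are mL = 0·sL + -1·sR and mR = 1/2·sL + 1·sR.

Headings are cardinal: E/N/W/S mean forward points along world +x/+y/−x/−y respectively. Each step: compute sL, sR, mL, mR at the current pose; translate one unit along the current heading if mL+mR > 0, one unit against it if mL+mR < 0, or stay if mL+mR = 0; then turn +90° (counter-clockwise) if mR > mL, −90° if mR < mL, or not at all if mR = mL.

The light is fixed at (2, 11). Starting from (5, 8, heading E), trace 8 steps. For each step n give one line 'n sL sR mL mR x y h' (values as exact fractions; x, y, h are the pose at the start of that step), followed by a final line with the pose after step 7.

n=0: pose=(5,8,E); sL=80/13, sR=16/5; mL=-16/5, mR=408/65; mL+mR=40/13 → advance +1; mR−mL=616/65 → turn +1·90°
n=1: pose=(6,8,N); sL=32, sR=160/37; mL=-160/37, mR=752/37; mL+mR=16 → advance +1; mR−mL=912/37 → turn +1·90°
n=2: pose=(6,9,W); sL=8, sR=40; mL=-40, mR=44; mL+mR=4 → advance +1; mR−mL=84 → turn +1·90°
n=3: pose=(5,9,S); sL=160/41, sR=160/17; mL=-160/17, mR=7920/697; mL+mR=80/41 → advance +1; mR−mL=14480/697 → turn +1·90°
n=4: pose=(5,8,E); sL=80/13, sR=16/5; mL=-16/5, mR=408/65; mL+mR=40/13 → advance +1; mR−mL=616/65 → turn +1·90°
n=5: pose=(6,8,N); sL=32, sR=160/37; mL=-160/37, mR=752/37; mL+mR=16 → advance +1; mR−mL=912/37 → turn +1·90°
n=6: pose=(6,9,W); sL=8, sR=40; mL=-40, mR=44; mL+mR=4 → advance +1; mR−mL=84 → turn +1·90°
n=7: pose=(5,9,S); sL=160/41, sR=160/17; mL=-160/17, mR=7920/697; mL+mR=80/41 → advance +1; mR−mL=14480/697 → turn +1·90°

0 80/13 16/5 -16/5 408/65 5 8 E
1 32 160/37 -160/37 752/37 6 8 N
2 8 40 -40 44 6 9 W
3 160/41 160/17 -160/17 7920/697 5 9 S
4 80/13 16/5 -16/5 408/65 5 8 E
5 32 160/37 -160/37 752/37 6 8 N
6 8 40 -40 44 6 9 W
7 160/41 160/17 -160/17 7920/697 5 9 S
final 5 8 E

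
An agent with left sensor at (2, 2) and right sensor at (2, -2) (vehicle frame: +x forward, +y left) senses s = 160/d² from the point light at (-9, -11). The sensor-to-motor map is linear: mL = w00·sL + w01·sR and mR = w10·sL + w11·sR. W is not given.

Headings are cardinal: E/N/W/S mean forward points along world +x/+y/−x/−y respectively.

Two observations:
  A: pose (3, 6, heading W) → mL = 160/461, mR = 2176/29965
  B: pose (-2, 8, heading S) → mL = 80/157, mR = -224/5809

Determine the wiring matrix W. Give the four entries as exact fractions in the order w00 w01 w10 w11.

obs A: pose=(3,6,W) → sL=32/65, sR=160/461, mL=160/461, mR=2176/29965
obs B: pose=(-2,8,S) → sL=16/37, sR=80/157, mL=80/157, mR=-224/5809
sensor matrix S = [[32/65, 160/461], [16/37, 80/157]]; det S = 3508224/34813337
solve [mL_A; mL_B] = S·[w00; w01] and [mR_A; mR_B] = S·[w10; w11]:
  w00 = 0, w01 = 1, w10 = 1/2, w11 = -1/2

0 1 1/2 -1/2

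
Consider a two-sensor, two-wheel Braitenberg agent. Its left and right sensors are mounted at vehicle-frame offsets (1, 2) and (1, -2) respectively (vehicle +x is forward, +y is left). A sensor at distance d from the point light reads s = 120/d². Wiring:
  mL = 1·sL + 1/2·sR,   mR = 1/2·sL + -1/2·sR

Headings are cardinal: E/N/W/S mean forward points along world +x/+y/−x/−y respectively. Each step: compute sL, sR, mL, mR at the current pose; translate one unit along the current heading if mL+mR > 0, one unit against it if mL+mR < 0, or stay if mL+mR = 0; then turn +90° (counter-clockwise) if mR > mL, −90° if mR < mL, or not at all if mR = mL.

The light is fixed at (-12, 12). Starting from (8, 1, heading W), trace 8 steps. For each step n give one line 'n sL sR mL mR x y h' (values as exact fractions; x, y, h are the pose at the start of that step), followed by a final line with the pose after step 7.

n=0: pose=(8,1,W); sL=12/53, sR=60/221; mL=4242/11713, mR=-264/11713; mL+mR=18/53 → advance +1; mR−mL=-4506/11713 → turn -1·90°
n=1: pose=(7,1,N); sL=120/389, sR=120/541; mL=88260/210449, mR=9120/210449; mL+mR=180/389 → advance +1; mR−mL=-79140/210449 → turn -1·90°
n=2: pose=(7,2,E); sL=15/58, sR=15/68; mL=1455/3944, mR=75/3944; mL+mR=45/116 → advance +1; mR−mL=-345/986 → turn -1·90°
n=3: pose=(8,2,S); sL=24/121, sR=24/89; mL=3588/10769, mR=-384/10769; mL+mR=36/121 → advance +1; mR−mL=-3972/10769 → turn -1·90°
n=4: pose=(8,1,W); sL=12/53, sR=60/221; mL=4242/11713, mR=-264/11713; mL+mR=18/53 → advance +1; mR−mL=-4506/11713 → turn -1·90°
n=5: pose=(7,1,N); sL=120/389, sR=120/541; mL=88260/210449, mR=9120/210449; mL+mR=180/389 → advance +1; mR−mL=-79140/210449 → turn -1·90°
n=6: pose=(7,2,E); sL=15/58, sR=15/68; mL=1455/3944, mR=75/3944; mL+mR=45/116 → advance +1; mR−mL=-345/986 → turn -1·90°
n=7: pose=(8,2,S); sL=24/121, sR=24/89; mL=3588/10769, mR=-384/10769; mL+mR=36/121 → advance +1; mR−mL=-3972/10769 → turn -1·90°

0 12/53 60/221 4242/11713 -264/11713 8 1 W
1 120/389 120/541 88260/210449 9120/210449 7 1 N
2 15/58 15/68 1455/3944 75/3944 7 2 E
3 24/121 24/89 3588/10769 -384/10769 8 2 S
4 12/53 60/221 4242/11713 -264/11713 8 1 W
5 120/389 120/541 88260/210449 9120/210449 7 1 N
6 15/58 15/68 1455/3944 75/3944 7 2 E
7 24/121 24/89 3588/10769 -384/10769 8 2 S
final 8 1 W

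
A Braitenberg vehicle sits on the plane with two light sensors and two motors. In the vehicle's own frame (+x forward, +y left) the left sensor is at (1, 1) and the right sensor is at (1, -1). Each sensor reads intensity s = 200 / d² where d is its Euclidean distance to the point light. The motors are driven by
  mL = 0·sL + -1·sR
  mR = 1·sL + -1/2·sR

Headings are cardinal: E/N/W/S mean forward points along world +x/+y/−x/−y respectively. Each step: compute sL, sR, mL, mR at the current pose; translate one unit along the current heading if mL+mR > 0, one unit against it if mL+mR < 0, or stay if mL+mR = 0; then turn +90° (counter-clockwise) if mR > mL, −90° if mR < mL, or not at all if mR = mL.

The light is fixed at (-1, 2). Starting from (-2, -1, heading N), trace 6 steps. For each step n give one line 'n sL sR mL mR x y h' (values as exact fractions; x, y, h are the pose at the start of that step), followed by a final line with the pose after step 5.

0 25 50 -50 0 -2 -1 N
1 200/29 200/13 -200/13 -300/377 -2 -2 W
2 100/13 100/13 -100/13 50/13 -1 -2 S
3 40 200/17 -200/17 580/17 -1 -1 E
4 50 25 -25 75/2 0 -1 N
5 200/9 200 -200 -700/9 0 0 W
final 1 0 S

n=0: pose=(-2,-1,N); sL=25, sR=50; mL=-50, mR=0; mL+mR=-50 → advance -1; mR−mL=50 → turn +1·90°
n=1: pose=(-2,-2,W); sL=200/29, sR=200/13; mL=-200/13, mR=-300/377; mL+mR=-6100/377 → advance -1; mR−mL=5500/377 → turn +1·90°
n=2: pose=(-1,-2,S); sL=100/13, sR=100/13; mL=-100/13, mR=50/13; mL+mR=-50/13 → advance -1; mR−mL=150/13 → turn +1·90°
n=3: pose=(-1,-1,E); sL=40, sR=200/17; mL=-200/17, mR=580/17; mL+mR=380/17 → advance +1; mR−mL=780/17 → turn +1·90°
n=4: pose=(0,-1,N); sL=50, sR=25; mL=-25, mR=75/2; mL+mR=25/2 → advance +1; mR−mL=125/2 → turn +1·90°
n=5: pose=(0,0,W); sL=200/9, sR=200; mL=-200, mR=-700/9; mL+mR=-2500/9 → advance -1; mR−mL=1100/9 → turn +1·90°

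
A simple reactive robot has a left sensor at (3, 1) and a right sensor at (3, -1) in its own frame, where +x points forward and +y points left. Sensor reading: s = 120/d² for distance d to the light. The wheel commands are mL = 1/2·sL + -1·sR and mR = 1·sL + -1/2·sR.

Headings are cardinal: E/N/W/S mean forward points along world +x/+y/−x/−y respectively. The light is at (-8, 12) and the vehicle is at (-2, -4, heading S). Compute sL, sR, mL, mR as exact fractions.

12/41 60/193 -1302/7913 1086/7913

left sensor world pos  = (-1, -7); dL² = 410
right sensor world pos = (-3, -7); dR² = 386
sL = 120/410 = 12/41
sR = 120/386 = 60/193
mL = 1/2·sL + -1·sR = -1302/7913
mR = 1·sL + -1/2·sR = 1086/7913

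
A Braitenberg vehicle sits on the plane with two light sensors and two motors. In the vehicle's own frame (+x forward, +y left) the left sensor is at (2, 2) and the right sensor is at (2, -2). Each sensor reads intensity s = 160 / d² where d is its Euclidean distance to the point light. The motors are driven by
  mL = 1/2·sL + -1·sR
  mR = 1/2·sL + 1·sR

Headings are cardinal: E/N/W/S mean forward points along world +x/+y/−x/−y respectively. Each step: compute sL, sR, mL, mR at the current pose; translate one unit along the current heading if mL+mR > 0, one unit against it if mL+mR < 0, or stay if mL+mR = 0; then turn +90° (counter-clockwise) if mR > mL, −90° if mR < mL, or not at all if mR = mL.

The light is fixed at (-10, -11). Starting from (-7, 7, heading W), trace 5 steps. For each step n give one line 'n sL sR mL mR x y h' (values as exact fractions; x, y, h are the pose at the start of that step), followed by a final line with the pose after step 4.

0 160/257 160/401 -9040/103057 73200/103057 -7 7 W
1 10/17 5/8 -45/136 125/136 -8 7 S
2 160/377 160/241 -41040/90857 79600/90857 -8 6 E
3 80/181 80/193 -6760/34933 22200/34933 -7 6 N
4 160/257 160/401 -9040/103057 73200/103057 -7 7 W
final -8 7 S

n=0: pose=(-7,7,W); sL=160/257, sR=160/401; mL=-9040/103057, mR=73200/103057; mL+mR=160/257 → advance +1; mR−mL=320/401 → turn +1·90°
n=1: pose=(-8,7,S); sL=10/17, sR=5/8; mL=-45/136, mR=125/136; mL+mR=10/17 → advance +1; mR−mL=5/4 → turn +1·90°
n=2: pose=(-8,6,E); sL=160/377, sR=160/241; mL=-41040/90857, mR=79600/90857; mL+mR=160/377 → advance +1; mR−mL=320/241 → turn +1·90°
n=3: pose=(-7,6,N); sL=80/181, sR=80/193; mL=-6760/34933, mR=22200/34933; mL+mR=80/181 → advance +1; mR−mL=160/193 → turn +1·90°
n=4: pose=(-7,7,W); sL=160/257, sR=160/401; mL=-9040/103057, mR=73200/103057; mL+mR=160/257 → advance +1; mR−mL=320/401 → turn +1·90°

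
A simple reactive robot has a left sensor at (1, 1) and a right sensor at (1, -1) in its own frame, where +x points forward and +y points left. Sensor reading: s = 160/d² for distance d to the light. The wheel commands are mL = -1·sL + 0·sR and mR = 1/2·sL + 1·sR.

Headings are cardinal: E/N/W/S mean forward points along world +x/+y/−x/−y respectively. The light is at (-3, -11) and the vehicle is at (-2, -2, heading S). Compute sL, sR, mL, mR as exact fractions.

left sensor world pos  = (-1, -3); dL² = 68
right sensor world pos = (-3, -3); dR² = 64
sL = 160/68 = 40/17
sR = 160/64 = 5/2
mL = -1·sL + 0·sR = -40/17
mR = 1/2·sL + 1·sR = 125/34

40/17 5/2 -40/17 125/34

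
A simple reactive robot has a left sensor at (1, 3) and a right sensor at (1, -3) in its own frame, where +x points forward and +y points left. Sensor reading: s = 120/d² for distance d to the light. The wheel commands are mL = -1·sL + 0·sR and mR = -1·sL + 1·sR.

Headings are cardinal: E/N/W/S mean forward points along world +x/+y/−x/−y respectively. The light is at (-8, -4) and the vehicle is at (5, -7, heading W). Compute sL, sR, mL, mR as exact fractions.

left sensor world pos  = (4, -10); dL² = 180
right sensor world pos = (4, -4); dR² = 144
sL = 120/180 = 2/3
sR = 120/144 = 5/6
mL = -1·sL + 0·sR = -2/3
mR = -1·sL + 1·sR = 1/6

2/3 5/6 -2/3 1/6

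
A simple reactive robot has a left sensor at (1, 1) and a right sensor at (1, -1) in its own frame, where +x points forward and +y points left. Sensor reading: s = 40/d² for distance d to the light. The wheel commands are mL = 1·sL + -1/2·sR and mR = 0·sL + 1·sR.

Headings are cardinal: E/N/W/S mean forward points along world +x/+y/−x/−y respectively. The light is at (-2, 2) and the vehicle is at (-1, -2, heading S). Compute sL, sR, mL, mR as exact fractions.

40/29 8/5 84/145 8/5

left sensor world pos  = (0, -3); dL² = 29
right sensor world pos = (-2, -3); dR² = 25
sL = 40/29 = 40/29
sR = 40/25 = 8/5
mL = 1·sL + -1/2·sR = 84/145
mR = 0·sL + 1·sR = 8/5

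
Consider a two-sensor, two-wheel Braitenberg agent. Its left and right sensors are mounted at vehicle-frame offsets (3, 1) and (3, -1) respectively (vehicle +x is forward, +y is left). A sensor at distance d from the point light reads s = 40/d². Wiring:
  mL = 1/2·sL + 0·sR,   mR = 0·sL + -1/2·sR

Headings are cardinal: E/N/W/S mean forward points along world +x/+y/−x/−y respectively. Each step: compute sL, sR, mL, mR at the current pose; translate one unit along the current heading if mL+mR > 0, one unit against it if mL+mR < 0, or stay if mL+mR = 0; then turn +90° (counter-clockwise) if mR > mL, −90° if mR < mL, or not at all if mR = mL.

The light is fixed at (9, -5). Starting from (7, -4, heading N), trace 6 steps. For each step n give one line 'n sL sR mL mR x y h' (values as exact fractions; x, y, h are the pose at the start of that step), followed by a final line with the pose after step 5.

0 8/5 40/17 4/5 -20/17 7 -4 N
1 20 20 10 -10 7 -5 E
2 4 20/9 2 -10/9 7 -5 S
3 40/29 8/5 20/29 -4/5 7 -6 W
4 5 10 5/2 -5 8 -6 N
5 8 40/13 4 -20/13 8 -7 E
final 9 -7 S

n=0: pose=(7,-4,N); sL=8/5, sR=40/17; mL=4/5, mR=-20/17; mL+mR=-32/85 → advance -1; mR−mL=-168/85 → turn -1·90°
n=1: pose=(7,-5,E); sL=20, sR=20; mL=10, mR=-10; mL+mR=0 → advance +0; mR−mL=-20 → turn -1·90°
n=2: pose=(7,-5,S); sL=4, sR=20/9; mL=2, mR=-10/9; mL+mR=8/9 → advance +1; mR−mL=-28/9 → turn -1·90°
n=3: pose=(7,-6,W); sL=40/29, sR=8/5; mL=20/29, mR=-4/5; mL+mR=-16/145 → advance -1; mR−mL=-216/145 → turn -1·90°
n=4: pose=(8,-6,N); sL=5, sR=10; mL=5/2, mR=-5; mL+mR=-5/2 → advance -1; mR−mL=-15/2 → turn -1·90°
n=5: pose=(8,-7,E); sL=8, sR=40/13; mL=4, mR=-20/13; mL+mR=32/13 → advance +1; mR−mL=-72/13 → turn -1·90°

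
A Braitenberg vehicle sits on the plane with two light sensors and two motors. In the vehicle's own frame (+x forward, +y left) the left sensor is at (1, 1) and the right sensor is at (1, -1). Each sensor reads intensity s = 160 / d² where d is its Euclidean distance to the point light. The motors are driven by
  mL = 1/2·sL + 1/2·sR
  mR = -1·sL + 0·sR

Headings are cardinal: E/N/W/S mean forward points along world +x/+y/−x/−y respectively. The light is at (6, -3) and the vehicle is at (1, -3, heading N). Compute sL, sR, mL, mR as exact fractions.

160/37 160/17 4320/629 -160/37

left sensor world pos  = (0, -2); dL² = 37
right sensor world pos = (2, -2); dR² = 17
sL = 160/37 = 160/37
sR = 160/17 = 160/17
mL = 1/2·sL + 1/2·sR = 4320/629
mR = -1·sL + 0·sR = -160/37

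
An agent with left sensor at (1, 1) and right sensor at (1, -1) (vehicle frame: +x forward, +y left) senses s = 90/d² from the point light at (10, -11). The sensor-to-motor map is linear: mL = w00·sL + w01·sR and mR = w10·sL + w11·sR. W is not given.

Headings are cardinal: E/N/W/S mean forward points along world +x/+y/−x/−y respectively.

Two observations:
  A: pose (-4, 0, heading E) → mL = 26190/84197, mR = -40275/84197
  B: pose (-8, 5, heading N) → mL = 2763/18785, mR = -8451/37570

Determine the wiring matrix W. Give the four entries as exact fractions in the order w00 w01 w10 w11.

obs A: pose=(-4,0,E) → sL=90/313, sR=90/269, mL=26190/84197, mR=-40275/84197
obs B: pose=(-8,5,N) → sL=9/65, sR=45/289, mL=2763/18785, mR=-8451/37570
sensor matrix S = [[90/313, 90/269], [9/65, 45/289]]; det S = -491184/316328129
solve [mL_A; mL_B] = S·[w00; w01] and [mR_A; mR_B] = S·[w10; w11]:
  w00 = 1/2, w01 = 1/2, w10 = -1/2, w11 = -1

1/2 1/2 -1/2 -1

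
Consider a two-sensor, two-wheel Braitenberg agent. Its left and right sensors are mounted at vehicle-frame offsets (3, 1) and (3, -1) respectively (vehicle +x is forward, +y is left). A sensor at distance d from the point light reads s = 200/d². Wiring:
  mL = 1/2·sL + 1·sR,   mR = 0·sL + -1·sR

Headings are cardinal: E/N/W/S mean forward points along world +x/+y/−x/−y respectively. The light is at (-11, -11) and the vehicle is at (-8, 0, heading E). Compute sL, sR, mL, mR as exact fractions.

left sensor world pos  = (-5, 1); dL² = 180
right sensor world pos = (-5, -1); dR² = 136
sL = 200/180 = 10/9
sR = 200/136 = 25/17
mL = 1/2·sL + 1·sR = 310/153
mR = 0·sL + -1·sR = -25/17

10/9 25/17 310/153 -25/17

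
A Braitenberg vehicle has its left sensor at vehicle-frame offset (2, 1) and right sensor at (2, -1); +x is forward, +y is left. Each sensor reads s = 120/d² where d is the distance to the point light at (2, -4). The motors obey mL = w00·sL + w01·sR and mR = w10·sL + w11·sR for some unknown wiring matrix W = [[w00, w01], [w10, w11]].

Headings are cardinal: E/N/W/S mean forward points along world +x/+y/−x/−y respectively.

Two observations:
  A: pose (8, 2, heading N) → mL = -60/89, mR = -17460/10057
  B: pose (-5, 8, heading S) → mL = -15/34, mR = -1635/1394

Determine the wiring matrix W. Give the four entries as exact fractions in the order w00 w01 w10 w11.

-1/2 0 -1/2 -1

obs A: pose=(8,2,N) → sL=120/89, sR=120/113, mL=-60/89, mR=-17460/10057
obs B: pose=(-5,8,S) → sL=15/17, sR=30/41, mL=-15/34, mR=-1635/1394
sensor matrix S = [[120/89, 120/113], [15/17, 30/41]]; det S = 347400/7009729
solve [mL_A; mL_B] = S·[w00; w01] and [mR_A; mR_B] = S·[w10; w11]:
  w00 = -1/2, w01 = 0, w10 = -1/2, w11 = -1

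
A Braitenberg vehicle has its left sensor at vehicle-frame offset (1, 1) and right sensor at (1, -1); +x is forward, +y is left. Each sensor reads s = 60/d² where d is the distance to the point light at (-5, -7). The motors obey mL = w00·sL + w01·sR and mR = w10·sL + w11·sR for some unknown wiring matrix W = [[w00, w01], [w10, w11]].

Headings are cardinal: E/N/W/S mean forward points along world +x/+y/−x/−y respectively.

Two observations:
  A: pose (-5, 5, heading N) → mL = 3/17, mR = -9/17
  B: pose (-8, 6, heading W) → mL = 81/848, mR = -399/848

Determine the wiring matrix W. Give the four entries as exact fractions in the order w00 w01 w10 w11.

obs A: pose=(-5,5,N) → sL=6/17, sR=6/17, mL=3/17, mR=-9/17
obs B: pose=(-8,6,W) → sL=3/8, sR=15/53, mL=81/848, mR=-399/848
sensor matrix S = [[6/17, 6/17], [3/8, 15/53]]; det S = -117/3604
solve [mL_A; mL_B] = S·[w00; w01] and [mR_A; mR_B] = S·[w10; w11]:
  w00 = -1/2, w01 = 1, w10 = -1/2, w11 = -1

-1/2 1 -1/2 -1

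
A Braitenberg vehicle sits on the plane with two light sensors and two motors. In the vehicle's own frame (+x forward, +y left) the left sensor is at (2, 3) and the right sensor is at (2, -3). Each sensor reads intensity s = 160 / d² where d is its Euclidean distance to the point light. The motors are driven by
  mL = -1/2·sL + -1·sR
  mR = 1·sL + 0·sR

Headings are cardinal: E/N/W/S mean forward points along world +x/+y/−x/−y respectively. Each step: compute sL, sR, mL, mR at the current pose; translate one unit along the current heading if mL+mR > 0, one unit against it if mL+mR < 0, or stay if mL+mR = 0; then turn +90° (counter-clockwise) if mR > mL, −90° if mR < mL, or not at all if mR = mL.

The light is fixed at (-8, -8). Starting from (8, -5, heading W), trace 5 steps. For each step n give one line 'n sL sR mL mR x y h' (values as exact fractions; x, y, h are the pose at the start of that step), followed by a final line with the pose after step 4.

0 40/49 20/29 -1560/1421 40/49 8 -5 W
1 160/401 160/197 -79920/78997 160/401 9 -5 S
2 16/41 80/181 -4728/7421 16/41 9 -4 E
3 32/41 160/397 -12912/16277 32/41 8 -4 N
4 40/49 20/29 -1560/1421 40/49 8 -5 W
final 9 -5 S

n=0: pose=(8,-5,W); sL=40/49, sR=20/29; mL=-1560/1421, mR=40/49; mL+mR=-400/1421 → advance -1; mR−mL=2720/1421 → turn +1·90°
n=1: pose=(9,-5,S); sL=160/401, sR=160/197; mL=-79920/78997, mR=160/401; mL+mR=-48400/78997 → advance -1; mR−mL=111440/78997 → turn +1·90°
n=2: pose=(9,-4,E); sL=16/41, sR=80/181; mL=-4728/7421, mR=16/41; mL+mR=-1832/7421 → advance -1; mR−mL=7624/7421 → turn +1·90°
n=3: pose=(8,-4,N); sL=32/41, sR=160/397; mL=-12912/16277, mR=32/41; mL+mR=-208/16277 → advance -1; mR−mL=25616/16277 → turn +1·90°
n=4: pose=(8,-5,W); sL=40/49, sR=20/29; mL=-1560/1421, mR=40/49; mL+mR=-400/1421 → advance -1; mR−mL=2720/1421 → turn +1·90°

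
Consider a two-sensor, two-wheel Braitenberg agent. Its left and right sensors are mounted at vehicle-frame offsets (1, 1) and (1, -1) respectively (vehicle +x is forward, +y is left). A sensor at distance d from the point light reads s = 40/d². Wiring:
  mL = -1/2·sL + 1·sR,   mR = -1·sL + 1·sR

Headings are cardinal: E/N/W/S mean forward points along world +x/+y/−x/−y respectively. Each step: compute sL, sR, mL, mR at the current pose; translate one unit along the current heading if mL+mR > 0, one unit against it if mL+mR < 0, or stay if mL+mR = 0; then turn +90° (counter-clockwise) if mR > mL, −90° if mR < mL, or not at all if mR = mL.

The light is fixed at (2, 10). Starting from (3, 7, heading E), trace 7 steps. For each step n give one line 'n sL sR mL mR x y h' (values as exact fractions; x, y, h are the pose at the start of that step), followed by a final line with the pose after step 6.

0 5 2 -1/2 -3 3 7 E
1 40/17 40/17 20/17 0 2 7 S
2 20/13 4 42/13 32/13 2 6 W
3 40/13 40/9 340/117 160/117 1 6 N
4 10 5/2 -5/2 -15/2 1 7 E
5 40/17 8/5 36/85 -64/85 0 7 S
6 20/9 4 26/9 16/9 0 8 W
final -1 8 N

n=0: pose=(3,7,E); sL=5, sR=2; mL=-1/2, mR=-3; mL+mR=-7/2 → advance -1; mR−mL=-5/2 → turn -1·90°
n=1: pose=(2,7,S); sL=40/17, sR=40/17; mL=20/17, mR=0; mL+mR=20/17 → advance +1; mR−mL=-20/17 → turn -1·90°
n=2: pose=(2,6,W); sL=20/13, sR=4; mL=42/13, mR=32/13; mL+mR=74/13 → advance +1; mR−mL=-10/13 → turn -1·90°
n=3: pose=(1,6,N); sL=40/13, sR=40/9; mL=340/117, mR=160/117; mL+mR=500/117 → advance +1; mR−mL=-20/13 → turn -1·90°
n=4: pose=(1,7,E); sL=10, sR=5/2; mL=-5/2, mR=-15/2; mL+mR=-10 → advance -1; mR−mL=-5 → turn -1·90°
n=5: pose=(0,7,S); sL=40/17, sR=8/5; mL=36/85, mR=-64/85; mL+mR=-28/85 → advance -1; mR−mL=-20/17 → turn -1·90°
n=6: pose=(0,8,W); sL=20/9, sR=4; mL=26/9, mR=16/9; mL+mR=14/3 → advance +1; mR−mL=-10/9 → turn -1·90°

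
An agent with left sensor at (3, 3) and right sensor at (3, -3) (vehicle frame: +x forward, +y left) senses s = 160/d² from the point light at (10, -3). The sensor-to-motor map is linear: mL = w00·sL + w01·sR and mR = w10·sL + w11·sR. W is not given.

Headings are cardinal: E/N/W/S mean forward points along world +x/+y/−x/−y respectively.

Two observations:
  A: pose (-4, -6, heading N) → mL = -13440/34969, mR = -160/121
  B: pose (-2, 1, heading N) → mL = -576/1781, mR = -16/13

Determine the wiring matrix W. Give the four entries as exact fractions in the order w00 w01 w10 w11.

1/2 -1/2 0 -1

obs A: pose=(-4,-6,N) → sL=160/289, sR=160/121, mL=-13440/34969, mR=-160/121
obs B: pose=(-2,1,N) → sL=80/137, sR=16/13, mL=-576/1781, mR=-16/13
sensor matrix S = [[160/289, 160/121], [80/137, 16/13]]; det S = -5652480/62279789
solve [mL_A; mL_B] = S·[w00; w01] and [mR_A; mR_B] = S·[w10; w11]:
  w00 = 1/2, w01 = -1/2, w10 = 0, w11 = -1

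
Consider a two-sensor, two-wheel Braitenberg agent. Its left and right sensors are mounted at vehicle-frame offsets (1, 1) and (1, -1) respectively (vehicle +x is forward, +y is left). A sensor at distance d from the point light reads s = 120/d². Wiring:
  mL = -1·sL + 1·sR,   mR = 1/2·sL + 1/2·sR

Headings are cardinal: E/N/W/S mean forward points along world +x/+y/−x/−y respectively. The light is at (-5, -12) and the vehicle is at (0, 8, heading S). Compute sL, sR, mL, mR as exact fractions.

left sensor world pos  = (1, 7); dL² = 397
right sensor world pos = (-1, 7); dR² = 377
sL = 120/397 = 120/397
sR = 120/377 = 120/377
mL = -1·sL + 1·sR = 2400/149669
mR = 1/2·sL + 1/2·sR = 46440/149669

120/397 120/377 2400/149669 46440/149669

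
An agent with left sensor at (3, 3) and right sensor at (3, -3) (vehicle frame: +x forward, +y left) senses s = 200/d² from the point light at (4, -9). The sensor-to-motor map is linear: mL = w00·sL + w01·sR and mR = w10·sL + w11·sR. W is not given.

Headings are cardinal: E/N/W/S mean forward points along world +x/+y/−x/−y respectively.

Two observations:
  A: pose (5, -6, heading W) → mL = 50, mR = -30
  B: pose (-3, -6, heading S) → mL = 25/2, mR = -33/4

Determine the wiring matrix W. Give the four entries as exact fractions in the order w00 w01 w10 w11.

1 0 -1/2 -1

obs A: pose=(5,-6,W) → sL=50, sR=5, mL=50, mR=-30
obs B: pose=(-3,-6,S) → sL=25/2, sR=2, mL=25/2, mR=-33/4
sensor matrix S = [[50, 5], [25/2, 2]]; det S = 75/2
solve [mL_A; mL_B] = S·[w00; w01] and [mR_A; mR_B] = S·[w10; w11]:
  w00 = 1, w01 = 0, w10 = -1/2, w11 = -1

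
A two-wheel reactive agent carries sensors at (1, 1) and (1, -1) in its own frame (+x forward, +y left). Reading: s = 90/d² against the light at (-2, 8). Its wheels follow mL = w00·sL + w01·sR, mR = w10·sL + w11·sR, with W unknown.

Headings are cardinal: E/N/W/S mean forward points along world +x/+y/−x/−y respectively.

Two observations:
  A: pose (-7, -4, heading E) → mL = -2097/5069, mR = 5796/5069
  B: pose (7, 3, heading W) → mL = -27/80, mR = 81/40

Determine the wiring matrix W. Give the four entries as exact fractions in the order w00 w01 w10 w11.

-1 1/2 1 1

obs A: pose=(-7,-4,E) → sL=90/137, sR=18/37, mL=-2097/5069, mR=5796/5069
obs B: pose=(7,3,W) → sL=9/10, sR=9/8, mL=-27/80, mR=81/40
sensor matrix S = [[90/137, 18/37], [9/10, 9/8]]; det S = 30537/101380
solve [mL_A; mL_B] = S·[w00; w01] and [mR_A; mR_B] = S·[w10; w11]:
  w00 = -1, w01 = 1/2, w10 = 1, w11 = 1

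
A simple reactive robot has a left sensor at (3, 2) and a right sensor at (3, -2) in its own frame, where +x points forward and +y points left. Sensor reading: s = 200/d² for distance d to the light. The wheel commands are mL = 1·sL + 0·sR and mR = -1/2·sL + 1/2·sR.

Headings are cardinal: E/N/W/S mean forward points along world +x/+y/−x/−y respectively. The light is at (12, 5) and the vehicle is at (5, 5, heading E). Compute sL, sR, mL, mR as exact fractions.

left sensor world pos  = (8, 7); dL² = 20
right sensor world pos = (8, 3); dR² = 20
sL = 200/20 = 10
sR = 200/20 = 10
mL = 1·sL + 0·sR = 10
mR = -1/2·sL + 1/2·sR = 0

10 10 10 0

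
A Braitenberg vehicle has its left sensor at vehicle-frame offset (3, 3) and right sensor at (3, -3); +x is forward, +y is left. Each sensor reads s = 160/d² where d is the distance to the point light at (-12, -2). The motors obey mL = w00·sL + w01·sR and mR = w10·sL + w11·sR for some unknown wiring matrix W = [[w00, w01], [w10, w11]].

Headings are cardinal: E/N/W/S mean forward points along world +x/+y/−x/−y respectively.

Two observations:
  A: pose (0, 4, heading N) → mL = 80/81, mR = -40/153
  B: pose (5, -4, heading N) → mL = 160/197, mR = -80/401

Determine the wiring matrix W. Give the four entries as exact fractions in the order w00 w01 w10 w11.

1 0 0 -1/2

obs A: pose=(0,4,N) → sL=80/81, sR=80/153, mL=80/81, mR=-40/153
obs B: pose=(5,-4,N) → sL=160/197, sR=160/401, mL=160/197, mR=-80/401
sensor matrix S = [[80/81, 80/153], [160/197, 160/401]]; det S = -3328000/108778869
solve [mL_A; mL_B] = S·[w00; w01] and [mR_A; mR_B] = S·[w10; w11]:
  w00 = 1, w01 = 0, w10 = 0, w11 = -1/2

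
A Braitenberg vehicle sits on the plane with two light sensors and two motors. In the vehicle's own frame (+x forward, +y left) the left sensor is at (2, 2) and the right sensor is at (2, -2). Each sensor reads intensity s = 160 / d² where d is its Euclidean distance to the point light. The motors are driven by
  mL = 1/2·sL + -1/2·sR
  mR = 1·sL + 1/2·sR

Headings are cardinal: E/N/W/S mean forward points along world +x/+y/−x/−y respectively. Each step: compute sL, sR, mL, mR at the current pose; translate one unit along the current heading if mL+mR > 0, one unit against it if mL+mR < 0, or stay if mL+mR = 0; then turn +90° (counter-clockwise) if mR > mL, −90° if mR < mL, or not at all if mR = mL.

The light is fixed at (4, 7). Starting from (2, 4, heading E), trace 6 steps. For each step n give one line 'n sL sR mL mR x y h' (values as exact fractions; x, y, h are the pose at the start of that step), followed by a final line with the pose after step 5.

0 160 32/5 384/5 816/5 2 4 E
1 16 80 -32 56 3 4 N
2 32/5 160/9 -256/45 688/45 3 5 W
3 10 5 5/2 25/2 2 5 S
4 160 32/5 384/5 816/5 2 4 E
5 16 80 -32 56 3 4 N
final 3 5 W

n=0: pose=(2,4,E); sL=160, sR=32/5; mL=384/5, mR=816/5; mL+mR=240 → advance +1; mR−mL=432/5 → turn +1·90°
n=1: pose=(3,4,N); sL=16, sR=80; mL=-32, mR=56; mL+mR=24 → advance +1; mR−mL=88 → turn +1·90°
n=2: pose=(3,5,W); sL=32/5, sR=160/9; mL=-256/45, mR=688/45; mL+mR=48/5 → advance +1; mR−mL=944/45 → turn +1·90°
n=3: pose=(2,5,S); sL=10, sR=5; mL=5/2, mR=25/2; mL+mR=15 → advance +1; mR−mL=10 → turn +1·90°
n=4: pose=(2,4,E); sL=160, sR=32/5; mL=384/5, mR=816/5; mL+mR=240 → advance +1; mR−mL=432/5 → turn +1·90°
n=5: pose=(3,4,N); sL=16, sR=80; mL=-32, mR=56; mL+mR=24 → advance +1; mR−mL=88 → turn +1·90°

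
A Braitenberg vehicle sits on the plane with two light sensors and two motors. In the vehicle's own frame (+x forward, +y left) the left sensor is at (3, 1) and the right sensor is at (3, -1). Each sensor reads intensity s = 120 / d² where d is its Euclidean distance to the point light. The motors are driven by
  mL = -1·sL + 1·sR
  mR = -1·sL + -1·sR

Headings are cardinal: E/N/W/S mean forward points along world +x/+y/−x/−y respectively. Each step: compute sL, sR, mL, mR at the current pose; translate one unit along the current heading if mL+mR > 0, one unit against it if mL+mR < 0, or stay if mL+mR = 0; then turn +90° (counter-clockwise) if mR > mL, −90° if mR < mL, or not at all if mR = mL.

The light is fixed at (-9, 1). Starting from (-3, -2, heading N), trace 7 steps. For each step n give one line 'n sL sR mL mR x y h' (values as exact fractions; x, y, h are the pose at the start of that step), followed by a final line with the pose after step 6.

n=0: pose=(-3,-2,N); sL=24/5, sR=120/49; mL=-576/245, mR=-1776/245; mL+mR=-48/5 → advance -1; mR−mL=-240/49 → turn -1·90°
n=1: pose=(-3,-3,E); sL=4/3, sR=60/53; mL=-32/159, mR=-392/159; mL+mR=-8/3 → advance -1; mR−mL=-120/53 → turn -1·90°
n=2: pose=(-4,-3,S); sL=24/17, sR=24/13; mL=96/221, mR=-720/221; mL+mR=-48/17 → advance -1; mR−mL=-48/13 → turn -1·90°
n=3: pose=(-4,-2,W); sL=6, sR=15; mL=9, mR=-21; mL+mR=-12 → advance -1; mR−mL=-30 → turn -1·90°
n=4: pose=(-3,-2,N); sL=24/5, sR=120/49; mL=-576/245, mR=-1776/245; mL+mR=-48/5 → advance -1; mR−mL=-240/49 → turn -1·90°
n=5: pose=(-3,-3,E); sL=4/3, sR=60/53; mL=-32/159, mR=-392/159; mL+mR=-8/3 → advance -1; mR−mL=-120/53 → turn -1·90°
n=6: pose=(-4,-3,S); sL=24/17, sR=24/13; mL=96/221, mR=-720/221; mL+mR=-48/17 → advance -1; mR−mL=-48/13 → turn -1·90°

0 24/5 120/49 -576/245 -1776/245 -3 -2 N
1 4/3 60/53 -32/159 -392/159 -3 -3 E
2 24/17 24/13 96/221 -720/221 -4 -3 S
3 6 15 9 -21 -4 -2 W
4 24/5 120/49 -576/245 -1776/245 -3 -2 N
5 4/3 60/53 -32/159 -392/159 -3 -3 E
6 24/17 24/13 96/221 -720/221 -4 -3 S
final -4 -2 W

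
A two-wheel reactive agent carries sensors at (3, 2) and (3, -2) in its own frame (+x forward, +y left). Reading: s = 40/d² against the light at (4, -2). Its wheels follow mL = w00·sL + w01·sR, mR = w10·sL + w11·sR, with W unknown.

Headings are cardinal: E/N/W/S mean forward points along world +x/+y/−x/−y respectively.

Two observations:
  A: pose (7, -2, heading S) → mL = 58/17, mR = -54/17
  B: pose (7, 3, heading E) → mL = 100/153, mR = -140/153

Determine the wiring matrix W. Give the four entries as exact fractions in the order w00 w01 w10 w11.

-1/2 1 -1 -1/2

obs A: pose=(7,-2,S) → sL=20/17, sR=4, mL=58/17, mR=-54/17
obs B: pose=(7,3,E) → sL=8/17, sR=8/9, mL=100/153, mR=-140/153
sensor matrix S = [[20/17, 4], [8/17, 8/9]]; det S = -128/153
solve [mL_A; mL_B] = S·[w00; w01] and [mR_A; mR_B] = S·[w10; w11]:
  w00 = -1/2, w01 = 1, w10 = -1, w11 = -1/2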